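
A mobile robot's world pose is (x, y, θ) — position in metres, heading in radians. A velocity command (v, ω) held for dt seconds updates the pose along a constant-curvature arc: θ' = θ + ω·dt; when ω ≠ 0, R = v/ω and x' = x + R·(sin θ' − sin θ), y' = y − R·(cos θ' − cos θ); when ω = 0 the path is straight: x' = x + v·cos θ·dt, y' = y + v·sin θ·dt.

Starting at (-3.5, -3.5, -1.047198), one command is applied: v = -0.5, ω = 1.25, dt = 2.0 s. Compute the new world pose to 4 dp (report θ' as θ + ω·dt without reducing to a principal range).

θ' = -1.0472 + 1.25·2.0 = 1.4528
R = v/ω = -0.5/1.25 = -0.4000
x' = -3.5 + -0.4000·(sin 1.4528 − sin -1.0472) = -4.2436
y' = -3.5 − -0.4000·(cos 1.4528 − cos -1.0472) = -3.6529

(-4.2436, -3.6529, 1.4528)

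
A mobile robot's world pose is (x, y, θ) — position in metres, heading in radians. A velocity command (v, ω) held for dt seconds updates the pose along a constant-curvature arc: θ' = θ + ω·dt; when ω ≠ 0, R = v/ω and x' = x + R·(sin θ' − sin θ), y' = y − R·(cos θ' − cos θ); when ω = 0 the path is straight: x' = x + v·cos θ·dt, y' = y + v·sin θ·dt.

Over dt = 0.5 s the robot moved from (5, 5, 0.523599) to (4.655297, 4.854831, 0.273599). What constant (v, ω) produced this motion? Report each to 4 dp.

v = -0.7500, ω = -0.5000

Δθ = 0.273599 − 0.523599 = -0.250000
ω = Δθ/dt = -0.250000/0.5 = -0.5000
R = Δx/(sin θ' − sin θ) = 1.5000
v = R·ω = 1.5000·-0.5000 = -0.7500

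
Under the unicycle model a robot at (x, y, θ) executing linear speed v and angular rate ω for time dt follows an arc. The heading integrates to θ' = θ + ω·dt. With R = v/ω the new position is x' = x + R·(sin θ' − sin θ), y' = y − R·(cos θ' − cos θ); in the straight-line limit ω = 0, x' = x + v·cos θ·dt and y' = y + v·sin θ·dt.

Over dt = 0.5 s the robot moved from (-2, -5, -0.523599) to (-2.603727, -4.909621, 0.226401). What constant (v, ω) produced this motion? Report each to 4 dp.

v = -1.2500, ω = 1.5000

Δθ = 0.226401 − -0.523599 = 0.750000
ω = Δθ/dt = 0.750000/0.5 = 1.5000
R = Δx/(sin θ' − sin θ) = -0.8333
v = R·ω = -0.8333·1.5000 = -1.2500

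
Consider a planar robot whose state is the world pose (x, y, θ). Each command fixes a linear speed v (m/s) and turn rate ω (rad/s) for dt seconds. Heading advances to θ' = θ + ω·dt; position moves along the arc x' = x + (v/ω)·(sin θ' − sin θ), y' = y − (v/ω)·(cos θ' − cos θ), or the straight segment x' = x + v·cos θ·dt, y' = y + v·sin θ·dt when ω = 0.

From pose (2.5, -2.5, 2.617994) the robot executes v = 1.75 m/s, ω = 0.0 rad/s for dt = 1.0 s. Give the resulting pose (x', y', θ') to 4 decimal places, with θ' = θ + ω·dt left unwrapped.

(0.9845, -1.6250, 2.6180)

θ' = 2.6180 + 0.0·1.0 = 2.6180
ω = 0 → straight: x' = 2.5 + 1.75·cos(2.6180)·1.0 = 0.9845
y' = -2.5 + 1.75·sin(2.6180)·1.0 = -1.6250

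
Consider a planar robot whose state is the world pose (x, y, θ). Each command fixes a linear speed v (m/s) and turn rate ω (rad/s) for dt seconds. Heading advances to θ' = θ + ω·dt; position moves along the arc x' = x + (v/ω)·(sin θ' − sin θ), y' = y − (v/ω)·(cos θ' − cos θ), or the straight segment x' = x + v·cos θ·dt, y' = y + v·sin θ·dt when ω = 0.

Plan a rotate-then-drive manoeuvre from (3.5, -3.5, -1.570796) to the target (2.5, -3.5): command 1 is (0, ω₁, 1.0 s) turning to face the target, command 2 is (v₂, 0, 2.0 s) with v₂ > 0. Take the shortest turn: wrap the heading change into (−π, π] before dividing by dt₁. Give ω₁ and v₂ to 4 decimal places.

ω₁ = -1.5708, v₂ = 0.5000

heading to target = atan2(-3.5−-3.5, 2.5−3.5) = 3.1416
Δθ = wrap(3.1416 − -1.5708) = -1.5708; ω₁ = Δθ/dt₁ = -1.5708
distance = √((2.5−3.5)² + (-3.5−-3.5)²) = 1.0000; v₂ = distance/dt₂ = 0.5000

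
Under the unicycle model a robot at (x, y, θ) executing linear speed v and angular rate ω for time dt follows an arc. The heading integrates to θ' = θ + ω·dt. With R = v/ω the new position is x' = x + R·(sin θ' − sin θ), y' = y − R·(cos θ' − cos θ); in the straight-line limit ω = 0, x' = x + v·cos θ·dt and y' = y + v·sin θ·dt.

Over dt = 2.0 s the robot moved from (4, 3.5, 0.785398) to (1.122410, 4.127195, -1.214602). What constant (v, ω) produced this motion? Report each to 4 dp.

v = -1.7500, ω = -1.0000

Δθ = -1.214602 − 0.785398 = -2.000000
ω = Δθ/dt = -2.000000/2.0 = -1.0000
R = Δx/(sin θ' − sin θ) = 1.7500
v = R·ω = 1.7500·-1.0000 = -1.7500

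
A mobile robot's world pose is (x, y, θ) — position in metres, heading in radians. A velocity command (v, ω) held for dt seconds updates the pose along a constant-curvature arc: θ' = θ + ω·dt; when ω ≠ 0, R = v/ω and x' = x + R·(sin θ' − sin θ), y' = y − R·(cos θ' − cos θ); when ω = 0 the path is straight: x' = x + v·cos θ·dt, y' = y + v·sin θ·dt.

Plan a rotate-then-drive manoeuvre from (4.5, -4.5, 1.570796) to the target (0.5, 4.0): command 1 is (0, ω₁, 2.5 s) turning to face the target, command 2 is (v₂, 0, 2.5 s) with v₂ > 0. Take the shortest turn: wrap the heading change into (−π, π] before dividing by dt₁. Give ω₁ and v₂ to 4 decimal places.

ω₁ = 0.1759, v₂ = 3.7577

heading to target = atan2(4−-4.5, 0.5−4.5) = 2.0106
Δθ = wrap(2.0106 − 1.5708) = 0.4398; ω₁ = Δθ/dt₁ = 0.1759
distance = √((0.5−4.5)² + (4−-4.5)²) = 9.3941; v₂ = distance/dt₂ = 3.7577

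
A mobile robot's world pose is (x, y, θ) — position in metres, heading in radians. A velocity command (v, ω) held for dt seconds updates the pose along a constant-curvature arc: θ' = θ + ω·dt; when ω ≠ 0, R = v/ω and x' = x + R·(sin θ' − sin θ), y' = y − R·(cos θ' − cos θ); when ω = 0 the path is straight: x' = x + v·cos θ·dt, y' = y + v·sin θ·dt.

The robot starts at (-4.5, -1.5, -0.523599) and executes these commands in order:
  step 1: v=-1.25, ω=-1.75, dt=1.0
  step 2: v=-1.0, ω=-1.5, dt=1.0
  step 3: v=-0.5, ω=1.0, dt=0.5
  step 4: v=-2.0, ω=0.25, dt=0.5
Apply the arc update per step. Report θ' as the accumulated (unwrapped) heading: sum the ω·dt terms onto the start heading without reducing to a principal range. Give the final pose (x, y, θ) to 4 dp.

step 1: θ'=-2.2736 (R=0.7143) → pose (-4.6879, -0.4197, -2.2736)
step 2: θ'=-3.7736 (R=0.6667) → pose (-3.7853, -0.3127, -3.7736)
step 3: θ'=-3.2736 (R=-0.5000) → pose (-3.5558, -0.4050, -3.2736)
step 4: θ'=-3.1486 (R=-8.0000) → pose (-2.5588, -0.4744, -3.1486)

(-2.5588, -0.4744, -3.1486)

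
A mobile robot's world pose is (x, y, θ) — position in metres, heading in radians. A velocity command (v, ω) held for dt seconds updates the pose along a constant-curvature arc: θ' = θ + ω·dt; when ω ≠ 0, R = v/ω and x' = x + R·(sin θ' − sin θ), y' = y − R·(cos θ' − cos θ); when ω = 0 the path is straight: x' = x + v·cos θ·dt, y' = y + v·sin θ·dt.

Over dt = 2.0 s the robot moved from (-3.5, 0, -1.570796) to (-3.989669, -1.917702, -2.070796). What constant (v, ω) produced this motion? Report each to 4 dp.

v = 1.0000, ω = -0.2500

Δθ = -2.070796 − -1.570796 = -0.500000
ω = Δθ/dt = -0.500000/2.0 = -0.2500
R = −Δy/(cos θ' − cos θ) = -4.0000
v = R·ω = -4.0000·-0.2500 = 1.0000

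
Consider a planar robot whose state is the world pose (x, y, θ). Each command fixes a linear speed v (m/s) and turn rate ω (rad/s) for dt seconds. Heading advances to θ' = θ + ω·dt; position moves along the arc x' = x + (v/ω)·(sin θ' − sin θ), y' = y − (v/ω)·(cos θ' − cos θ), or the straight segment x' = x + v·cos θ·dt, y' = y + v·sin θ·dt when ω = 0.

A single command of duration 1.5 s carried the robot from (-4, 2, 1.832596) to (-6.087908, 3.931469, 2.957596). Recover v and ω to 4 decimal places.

v = 2.0000, ω = 0.7500

Δθ = 2.957596 − 1.832596 = 1.125000
ω = Δθ/dt = 1.125000/1.5 = 0.7500
R = Δx/(sin θ' − sin θ) = 2.6667
v = R·ω = 2.6667·0.7500 = 2.0000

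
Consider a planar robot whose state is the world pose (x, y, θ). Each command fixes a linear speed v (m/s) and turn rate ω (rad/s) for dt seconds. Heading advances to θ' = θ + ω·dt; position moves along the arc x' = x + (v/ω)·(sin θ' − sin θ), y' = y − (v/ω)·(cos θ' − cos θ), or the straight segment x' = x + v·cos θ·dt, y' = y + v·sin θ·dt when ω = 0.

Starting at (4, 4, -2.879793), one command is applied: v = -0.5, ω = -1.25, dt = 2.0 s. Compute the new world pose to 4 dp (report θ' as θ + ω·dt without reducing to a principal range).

(4.4177, 3.3661, -5.3798)

θ' = -2.8798 + -1.25·2.0 = -5.3798
R = v/ω = -0.5/-1.25 = 0.4000
x' = 4 + 0.4000·(sin -5.3798 − sin -2.8798) = 4.4177
y' = 4 − 0.4000·(cos -5.3798 − cos -2.8798) = 3.3661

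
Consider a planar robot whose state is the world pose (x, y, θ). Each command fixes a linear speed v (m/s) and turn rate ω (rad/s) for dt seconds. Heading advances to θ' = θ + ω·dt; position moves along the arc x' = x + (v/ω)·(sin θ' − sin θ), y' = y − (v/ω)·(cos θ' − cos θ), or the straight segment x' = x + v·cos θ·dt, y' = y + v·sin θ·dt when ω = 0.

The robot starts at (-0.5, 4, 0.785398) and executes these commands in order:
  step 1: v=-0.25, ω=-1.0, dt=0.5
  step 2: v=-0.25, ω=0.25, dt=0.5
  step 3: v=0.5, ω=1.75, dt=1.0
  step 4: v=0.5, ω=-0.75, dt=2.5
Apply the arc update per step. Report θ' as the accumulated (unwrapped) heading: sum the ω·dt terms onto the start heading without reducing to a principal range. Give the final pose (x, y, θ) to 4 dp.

step 1: θ'=0.2854 (R=0.2500) → pose (-0.6064, 3.9369, 0.2854)
step 2: θ'=0.4104 (R=-1.0000) → pose (-0.7238, 3.8943, 0.4104)
step 3: θ'=2.1604 (R=0.2857) → pose (-0.6003, 4.3152, 2.1604)
step 4: θ'=0.2854 (R=-0.6667) → pose (-0.2339, 5.3255, 0.2854)

(-0.2339, 5.3255, 0.2854)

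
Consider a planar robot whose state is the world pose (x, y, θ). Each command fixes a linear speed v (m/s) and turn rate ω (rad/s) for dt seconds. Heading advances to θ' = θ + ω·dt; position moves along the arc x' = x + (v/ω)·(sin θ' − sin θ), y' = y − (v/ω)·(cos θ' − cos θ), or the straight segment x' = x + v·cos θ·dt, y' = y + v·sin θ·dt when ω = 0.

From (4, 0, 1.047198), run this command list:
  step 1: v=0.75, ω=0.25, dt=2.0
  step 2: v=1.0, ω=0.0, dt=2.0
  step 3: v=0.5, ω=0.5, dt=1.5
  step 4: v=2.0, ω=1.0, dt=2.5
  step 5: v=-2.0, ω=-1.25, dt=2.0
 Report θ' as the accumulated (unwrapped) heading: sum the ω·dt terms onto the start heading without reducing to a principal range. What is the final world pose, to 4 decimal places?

step 1: θ'=1.5472 (R=3.0000) → pose (4.4011, 1.4292, 1.5472)
step 2: θ'=1.5472 (straight) → pose (4.4483, 3.4287, 1.5472)
step 3: θ'=2.2972 (R=1.0000) → pose (4.1961, 4.1164, 2.2972)
step 4: θ'=4.7972 (R=2.0000) → pose (0.7082, 2.6187, 4.7972)
step 5: θ'=2.2972 (R=1.6000) → pose (3.4985, 3.8169, 2.2972)

(3.4985, 3.8169, 2.2972)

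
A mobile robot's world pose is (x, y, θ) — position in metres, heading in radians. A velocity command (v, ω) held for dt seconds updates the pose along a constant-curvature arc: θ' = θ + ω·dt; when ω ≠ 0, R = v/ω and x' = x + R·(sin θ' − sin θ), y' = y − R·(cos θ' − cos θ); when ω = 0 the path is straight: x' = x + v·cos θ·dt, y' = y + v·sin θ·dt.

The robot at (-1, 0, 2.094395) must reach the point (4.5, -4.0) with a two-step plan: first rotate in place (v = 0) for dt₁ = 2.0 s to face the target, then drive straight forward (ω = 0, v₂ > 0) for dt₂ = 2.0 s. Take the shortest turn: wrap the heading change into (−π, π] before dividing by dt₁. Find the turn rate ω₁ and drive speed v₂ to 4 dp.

heading to target = atan2(-4−0, 4.5−-1) = -0.6288
Δθ = wrap(-0.6288 − 2.0944) = -2.7232; ω₁ = Δθ/dt₁ = -1.3616
distance = √((4.5−-1)² + (-4−0)²) = 6.8007; v₂ = distance/dt₂ = 3.4004

ω₁ = -1.3616, v₂ = 3.4004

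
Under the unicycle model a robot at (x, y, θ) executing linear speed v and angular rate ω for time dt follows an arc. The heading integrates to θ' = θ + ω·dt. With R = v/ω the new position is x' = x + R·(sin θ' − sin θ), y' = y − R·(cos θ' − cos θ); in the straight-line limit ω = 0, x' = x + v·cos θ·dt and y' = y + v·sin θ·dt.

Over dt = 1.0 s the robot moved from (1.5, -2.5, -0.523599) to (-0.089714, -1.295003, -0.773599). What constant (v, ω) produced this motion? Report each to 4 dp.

Δθ = -0.773599 − -0.523599 = -0.250000
ω = Δθ/dt = -0.250000/1.0 = -0.2500
R = Δx/(sin θ' − sin θ) = 8.0000
v = R·ω = 8.0000·-0.2500 = -2.0000

v = -2.0000, ω = -0.2500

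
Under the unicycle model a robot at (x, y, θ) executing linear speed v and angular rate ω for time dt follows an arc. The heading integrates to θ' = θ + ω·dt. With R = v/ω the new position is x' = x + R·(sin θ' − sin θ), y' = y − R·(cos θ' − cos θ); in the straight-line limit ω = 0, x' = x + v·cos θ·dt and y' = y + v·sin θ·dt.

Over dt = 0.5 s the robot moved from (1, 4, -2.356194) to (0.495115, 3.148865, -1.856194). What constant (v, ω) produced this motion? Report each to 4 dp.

v = 2.0000, ω = 1.0000

Δθ = -1.856194 − -2.356194 = 0.500000
ω = Δθ/dt = 0.500000/0.5 = 1.0000
R = −Δy/(cos θ' − cos θ) = 2.0000
v = R·ω = 2.0000·1.0000 = 2.0000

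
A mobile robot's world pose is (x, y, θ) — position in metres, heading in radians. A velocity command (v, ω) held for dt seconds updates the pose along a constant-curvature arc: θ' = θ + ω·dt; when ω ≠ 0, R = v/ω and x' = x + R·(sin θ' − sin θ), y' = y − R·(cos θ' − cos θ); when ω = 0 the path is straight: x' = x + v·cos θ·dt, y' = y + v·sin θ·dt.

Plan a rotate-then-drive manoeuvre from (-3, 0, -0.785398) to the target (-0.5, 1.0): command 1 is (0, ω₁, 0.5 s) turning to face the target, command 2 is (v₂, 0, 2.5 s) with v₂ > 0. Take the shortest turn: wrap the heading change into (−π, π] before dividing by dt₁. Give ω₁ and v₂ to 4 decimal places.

ω₁ = 2.3318, v₂ = 1.0770

heading to target = atan2(1−0, -0.5−-3) = 0.3805
Δθ = wrap(0.3805 − -0.7854) = 1.1659; ω₁ = Δθ/dt₁ = 2.3318
distance = √((-0.5−-3)² + (1−0)²) = 2.6926; v₂ = distance/dt₂ = 1.0770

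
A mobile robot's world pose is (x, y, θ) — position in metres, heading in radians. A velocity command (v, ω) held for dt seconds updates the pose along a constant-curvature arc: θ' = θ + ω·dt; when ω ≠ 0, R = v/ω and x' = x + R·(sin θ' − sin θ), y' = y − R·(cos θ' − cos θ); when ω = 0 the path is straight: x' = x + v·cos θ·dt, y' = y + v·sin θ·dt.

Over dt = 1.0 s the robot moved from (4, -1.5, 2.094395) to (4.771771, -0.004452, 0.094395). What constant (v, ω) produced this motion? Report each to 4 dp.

v = 2.0000, ω = -2.0000

Δθ = 0.094395 − 2.094395 = -2.000000
ω = Δθ/dt = -2.000000/1.0 = -2.0000
R = −Δy/(cos θ' − cos θ) = -1.0000
v = R·ω = -1.0000·-2.0000 = 2.0000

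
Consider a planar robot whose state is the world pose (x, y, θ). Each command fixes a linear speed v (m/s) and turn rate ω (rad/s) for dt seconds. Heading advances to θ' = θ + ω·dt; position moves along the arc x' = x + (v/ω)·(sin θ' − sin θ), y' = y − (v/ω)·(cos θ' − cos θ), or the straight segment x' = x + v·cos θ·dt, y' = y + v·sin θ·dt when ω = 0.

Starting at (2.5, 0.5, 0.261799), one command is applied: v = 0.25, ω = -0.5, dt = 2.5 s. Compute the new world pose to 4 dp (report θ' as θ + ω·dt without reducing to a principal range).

θ' = 0.2618 + -0.5·2.5 = -0.9882
R = v/ω = 0.25/-0.5 = -0.5000
x' = 2.5 + -0.5000·(sin -0.9882 − sin 0.2618) = 3.0469
y' = 0.5 − -0.5000·(cos -0.9882 − cos 0.2618) = 0.2921

(3.0469, 0.2921, -0.9882)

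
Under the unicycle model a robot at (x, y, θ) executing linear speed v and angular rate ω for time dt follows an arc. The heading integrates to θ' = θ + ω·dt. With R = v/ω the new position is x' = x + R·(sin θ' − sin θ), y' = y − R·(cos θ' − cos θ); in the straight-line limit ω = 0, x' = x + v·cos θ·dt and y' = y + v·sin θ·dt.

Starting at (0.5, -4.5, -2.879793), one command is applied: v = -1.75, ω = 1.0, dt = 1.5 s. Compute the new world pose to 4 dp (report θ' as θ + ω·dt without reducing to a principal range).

θ' = -2.8798 + 1.0·1.5 = -1.3798
R = v/ω = -1.75/1.0 = -1.7500
x' = 0.5 + -1.7500·(sin -1.3798 − sin -2.8798) = 1.7652
y' = -4.5 − -1.7500·(cos -1.3798 − cos -2.8798) = -2.4774

(1.7652, -2.4774, -1.3798)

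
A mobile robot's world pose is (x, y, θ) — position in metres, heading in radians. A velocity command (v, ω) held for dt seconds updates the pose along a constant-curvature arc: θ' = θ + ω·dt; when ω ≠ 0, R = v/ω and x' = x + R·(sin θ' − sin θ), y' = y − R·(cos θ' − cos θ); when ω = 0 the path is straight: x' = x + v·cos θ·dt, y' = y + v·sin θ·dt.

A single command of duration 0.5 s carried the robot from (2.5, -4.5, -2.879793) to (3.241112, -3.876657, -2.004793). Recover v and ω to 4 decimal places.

Δθ = -2.004793 − -2.879793 = 0.875000
ω = Δθ/dt = 0.875000/0.5 = 1.7500
R = Δx/(sin θ' − sin θ) = -1.1429
v = R·ω = -1.1429·1.7500 = -2.0000

v = -2.0000, ω = 1.7500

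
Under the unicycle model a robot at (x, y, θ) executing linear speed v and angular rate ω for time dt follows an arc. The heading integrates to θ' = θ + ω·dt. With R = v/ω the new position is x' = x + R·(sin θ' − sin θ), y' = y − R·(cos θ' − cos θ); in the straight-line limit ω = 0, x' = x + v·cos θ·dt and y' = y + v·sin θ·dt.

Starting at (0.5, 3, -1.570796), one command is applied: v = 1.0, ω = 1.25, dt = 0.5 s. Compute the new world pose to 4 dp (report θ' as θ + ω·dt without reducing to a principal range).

(0.6512, 2.5319, -0.9458)

θ' = -1.5708 + 1.25·0.5 = -0.9458
R = v/ω = 1.0/1.25 = 0.8000
x' = 0.5 + 0.8000·(sin -0.9458 − sin -1.5708) = 0.6512
y' = 3 − 0.8000·(cos -0.9458 − cos -1.5708) = 2.5319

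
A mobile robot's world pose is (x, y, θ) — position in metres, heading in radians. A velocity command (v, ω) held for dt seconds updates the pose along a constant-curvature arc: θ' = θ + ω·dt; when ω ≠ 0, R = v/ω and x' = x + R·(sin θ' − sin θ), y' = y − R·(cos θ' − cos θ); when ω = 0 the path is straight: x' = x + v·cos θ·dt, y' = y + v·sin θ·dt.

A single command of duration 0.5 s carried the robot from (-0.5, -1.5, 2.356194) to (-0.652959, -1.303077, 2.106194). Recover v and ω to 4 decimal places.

Δθ = 2.106194 − 2.356194 = -0.250000
ω = Δθ/dt = -0.250000/0.5 = -0.5000
R = −Δy/(cos θ' − cos θ) = -1.0000
v = R·ω = -1.0000·-0.5000 = 0.5000

v = 0.5000, ω = -0.5000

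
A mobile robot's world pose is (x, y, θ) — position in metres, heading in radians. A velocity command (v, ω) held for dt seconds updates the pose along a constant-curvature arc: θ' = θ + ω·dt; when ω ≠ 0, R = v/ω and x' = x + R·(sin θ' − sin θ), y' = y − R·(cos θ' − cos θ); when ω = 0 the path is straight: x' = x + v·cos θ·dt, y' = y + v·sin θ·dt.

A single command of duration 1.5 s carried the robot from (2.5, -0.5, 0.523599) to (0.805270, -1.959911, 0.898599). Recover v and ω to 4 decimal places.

v = -1.5000, ω = 0.2500

Δθ = 0.898599 − 0.523599 = 0.375000
ω = Δθ/dt = 0.375000/1.5 = 0.2500
R = Δx/(sin θ' − sin θ) = -6.0000
v = R·ω = -6.0000·0.2500 = -1.5000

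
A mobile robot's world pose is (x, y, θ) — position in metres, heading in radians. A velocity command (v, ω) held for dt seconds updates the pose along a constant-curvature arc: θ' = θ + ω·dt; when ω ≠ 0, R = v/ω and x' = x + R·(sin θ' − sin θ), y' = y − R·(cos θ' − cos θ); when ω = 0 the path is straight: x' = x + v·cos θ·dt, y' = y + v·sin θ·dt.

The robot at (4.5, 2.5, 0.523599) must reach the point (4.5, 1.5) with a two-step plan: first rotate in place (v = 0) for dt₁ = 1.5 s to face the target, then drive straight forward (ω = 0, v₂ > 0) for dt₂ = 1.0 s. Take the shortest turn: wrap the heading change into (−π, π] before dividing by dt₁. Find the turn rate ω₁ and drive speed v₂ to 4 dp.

heading to target = atan2(1.5−2.5, 4.5−4.5) = -1.5708
Δθ = wrap(-1.5708 − 0.5236) = -2.0944; ω₁ = Δθ/dt₁ = -1.3963
distance = √((4.5−4.5)² + (1.5−2.5)²) = 1.0000; v₂ = distance/dt₂ = 1.0000

ω₁ = -1.3963, v₂ = 1.0000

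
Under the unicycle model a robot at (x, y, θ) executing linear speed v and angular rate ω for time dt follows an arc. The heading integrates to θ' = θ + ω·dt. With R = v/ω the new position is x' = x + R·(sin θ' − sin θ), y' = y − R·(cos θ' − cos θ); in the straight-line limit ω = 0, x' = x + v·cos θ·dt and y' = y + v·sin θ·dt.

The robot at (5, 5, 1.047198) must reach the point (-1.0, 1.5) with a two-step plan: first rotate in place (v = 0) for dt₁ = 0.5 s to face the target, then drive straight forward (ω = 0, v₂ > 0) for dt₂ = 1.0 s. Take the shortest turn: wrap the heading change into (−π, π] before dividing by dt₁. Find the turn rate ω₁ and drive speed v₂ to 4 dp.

heading to target = atan2(1.5−5, -1−5) = -2.6135
Δθ = wrap(-2.6135 − 1.0472) = 2.6225; ω₁ = Δθ/dt₁ = 5.2449
distance = √((-1−5)² + (1.5−5)²) = 6.9462; v₂ = distance/dt₂ = 6.9462

ω₁ = 5.2449, v₂ = 6.9462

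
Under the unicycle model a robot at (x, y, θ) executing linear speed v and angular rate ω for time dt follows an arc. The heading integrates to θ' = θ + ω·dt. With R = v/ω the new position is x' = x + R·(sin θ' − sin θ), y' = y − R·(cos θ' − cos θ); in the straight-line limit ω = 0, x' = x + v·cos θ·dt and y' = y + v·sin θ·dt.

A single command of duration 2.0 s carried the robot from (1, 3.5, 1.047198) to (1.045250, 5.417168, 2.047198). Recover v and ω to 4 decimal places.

Δθ = 2.047198 − 1.047198 = 1.000000
ω = Δθ/dt = 1.000000/2.0 = 0.5000
R = −Δy/(cos θ' − cos θ) = 2.0000
v = R·ω = 2.0000·0.5000 = 1.0000

v = 1.0000, ω = 0.5000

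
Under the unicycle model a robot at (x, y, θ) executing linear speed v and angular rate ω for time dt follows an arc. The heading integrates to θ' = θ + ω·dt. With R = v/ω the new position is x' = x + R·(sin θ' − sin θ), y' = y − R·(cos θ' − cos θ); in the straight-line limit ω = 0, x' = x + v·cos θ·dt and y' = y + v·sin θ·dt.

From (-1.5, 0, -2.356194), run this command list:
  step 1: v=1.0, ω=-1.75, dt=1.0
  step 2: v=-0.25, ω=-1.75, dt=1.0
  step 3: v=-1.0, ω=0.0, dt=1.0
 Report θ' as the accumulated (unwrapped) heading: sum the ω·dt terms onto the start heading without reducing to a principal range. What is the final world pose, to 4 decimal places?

step 1: θ'=-4.1062 (R=-0.5714) → pose (-2.3737, 0.0785, -4.1062)
step 2: θ'=-5.8562 (R=0.1429) → pose (-2.4319, -0.1329, -5.8562)
step 3: θ'=-5.8562 (straight) → pose (-3.3421, -0.5471, -5.8562)

(-3.3421, -0.5471, -5.8562)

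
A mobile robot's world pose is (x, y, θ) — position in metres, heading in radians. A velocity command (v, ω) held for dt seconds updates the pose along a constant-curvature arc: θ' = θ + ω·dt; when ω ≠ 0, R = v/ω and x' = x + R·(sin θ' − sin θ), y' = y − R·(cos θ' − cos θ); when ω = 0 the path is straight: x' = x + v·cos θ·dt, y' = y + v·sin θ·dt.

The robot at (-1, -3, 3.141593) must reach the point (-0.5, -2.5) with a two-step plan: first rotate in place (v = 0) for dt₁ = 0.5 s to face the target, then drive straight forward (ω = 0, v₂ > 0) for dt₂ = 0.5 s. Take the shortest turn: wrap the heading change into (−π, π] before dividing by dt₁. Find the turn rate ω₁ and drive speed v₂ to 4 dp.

heading to target = atan2(-2.5−-3, -0.5−-1) = 0.7854
Δθ = wrap(0.7854 − 3.1416) = -2.3562; ω₁ = Δθ/dt₁ = -4.7124
distance = √((-0.5−-1)² + (-2.5−-3)²) = 0.7071; v₂ = distance/dt₂ = 1.4142

ω₁ = -4.7124, v₂ = 1.4142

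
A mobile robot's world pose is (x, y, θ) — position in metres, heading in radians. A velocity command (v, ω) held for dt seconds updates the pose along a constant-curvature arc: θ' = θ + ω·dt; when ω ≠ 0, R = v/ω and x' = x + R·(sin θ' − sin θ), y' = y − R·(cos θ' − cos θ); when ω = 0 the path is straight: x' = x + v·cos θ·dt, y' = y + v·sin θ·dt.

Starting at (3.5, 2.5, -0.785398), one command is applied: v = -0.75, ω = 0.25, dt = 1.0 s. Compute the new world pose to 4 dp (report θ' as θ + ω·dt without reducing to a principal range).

(2.9092, 2.9589, -0.5354)

θ' = -0.7854 + 0.25·1.0 = -0.5354
R = v/ω = -0.75/0.25 = -3.0000
x' = 3.5 + -3.0000·(sin -0.5354 − sin -0.7854) = 2.9092
y' = 2.5 − -3.0000·(cos -0.5354 − cos -0.7854) = 2.9589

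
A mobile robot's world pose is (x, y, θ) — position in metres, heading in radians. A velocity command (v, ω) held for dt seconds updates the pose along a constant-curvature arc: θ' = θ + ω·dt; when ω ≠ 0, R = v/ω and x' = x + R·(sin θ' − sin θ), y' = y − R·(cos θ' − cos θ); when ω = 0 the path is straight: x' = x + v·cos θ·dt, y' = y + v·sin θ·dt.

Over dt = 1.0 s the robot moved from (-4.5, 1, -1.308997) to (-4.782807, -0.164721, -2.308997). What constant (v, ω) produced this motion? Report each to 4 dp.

Δθ = -2.308997 − -1.308997 = -1.000000
ω = Δθ/dt = -1.000000/1.0 = -1.0000
R = −Δy/(cos θ' − cos θ) = -1.2500
v = R·ω = -1.2500·-1.0000 = 1.2500

v = 1.2500, ω = -1.0000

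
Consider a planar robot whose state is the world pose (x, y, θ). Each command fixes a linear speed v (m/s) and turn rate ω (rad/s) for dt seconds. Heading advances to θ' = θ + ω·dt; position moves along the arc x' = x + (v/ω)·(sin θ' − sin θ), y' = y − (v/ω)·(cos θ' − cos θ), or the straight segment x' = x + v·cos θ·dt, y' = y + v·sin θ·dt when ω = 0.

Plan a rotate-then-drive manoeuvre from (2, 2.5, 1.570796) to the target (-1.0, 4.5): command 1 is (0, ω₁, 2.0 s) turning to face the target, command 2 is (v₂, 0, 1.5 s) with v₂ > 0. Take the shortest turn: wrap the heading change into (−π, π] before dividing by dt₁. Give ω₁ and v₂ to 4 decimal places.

ω₁ = 0.4914, v₂ = 2.4037

heading to target = atan2(4.5−2.5, -1−2) = 2.5536
Δθ = wrap(2.5536 − 1.5708) = 0.9828; ω₁ = Δθ/dt₁ = 0.4914
distance = √((-1−2)² + (4.5−2.5)²) = 3.6056; v₂ = distance/dt₂ = 2.4037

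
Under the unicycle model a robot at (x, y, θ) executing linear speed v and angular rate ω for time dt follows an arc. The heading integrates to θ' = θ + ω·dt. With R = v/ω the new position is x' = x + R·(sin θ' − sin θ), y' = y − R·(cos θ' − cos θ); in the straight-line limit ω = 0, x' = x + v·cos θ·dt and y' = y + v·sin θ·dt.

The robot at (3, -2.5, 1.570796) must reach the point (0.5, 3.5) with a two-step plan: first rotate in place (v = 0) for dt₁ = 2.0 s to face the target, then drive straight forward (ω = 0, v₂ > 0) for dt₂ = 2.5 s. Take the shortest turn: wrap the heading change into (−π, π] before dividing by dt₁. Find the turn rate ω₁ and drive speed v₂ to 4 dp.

heading to target = atan2(3.5−-2.5, 0.5−3) = 1.9656
Δθ = wrap(1.9656 − 1.5708) = 0.3948; ω₁ = Δθ/dt₁ = 0.1974
distance = √((0.5−3)² + (3.5−-2.5)²) = 6.5000; v₂ = distance/dt₂ = 2.6000

ω₁ = 0.1974, v₂ = 2.6000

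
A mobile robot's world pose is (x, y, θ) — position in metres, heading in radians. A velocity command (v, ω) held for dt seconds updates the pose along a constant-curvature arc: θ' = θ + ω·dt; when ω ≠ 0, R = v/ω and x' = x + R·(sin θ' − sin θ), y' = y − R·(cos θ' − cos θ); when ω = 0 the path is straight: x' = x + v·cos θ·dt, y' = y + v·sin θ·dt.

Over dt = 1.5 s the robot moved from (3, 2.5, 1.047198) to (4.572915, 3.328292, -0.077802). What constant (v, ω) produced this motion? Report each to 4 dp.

v = 1.2500, ω = -0.7500

Δθ = -0.077802 − 1.047198 = -1.125000
ω = Δθ/dt = -1.125000/1.5 = -0.7500
R = Δx/(sin θ' − sin θ) = -1.6667
v = R·ω = -1.6667·-0.7500 = 1.2500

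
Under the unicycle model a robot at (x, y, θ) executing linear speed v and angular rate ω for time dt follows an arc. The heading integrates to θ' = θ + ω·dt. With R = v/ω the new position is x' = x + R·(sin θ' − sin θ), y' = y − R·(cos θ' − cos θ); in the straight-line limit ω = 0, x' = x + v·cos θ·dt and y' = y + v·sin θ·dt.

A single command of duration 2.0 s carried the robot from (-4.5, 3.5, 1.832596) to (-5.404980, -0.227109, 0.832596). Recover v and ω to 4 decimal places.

v = -2.0000, ω = -0.5000

Δθ = 0.832596 − 1.832596 = -1.000000
ω = Δθ/dt = -1.000000/2.0 = -0.5000
R = −Δy/(cos θ' − cos θ) = 4.0000
v = R·ω = 4.0000·-0.5000 = -2.0000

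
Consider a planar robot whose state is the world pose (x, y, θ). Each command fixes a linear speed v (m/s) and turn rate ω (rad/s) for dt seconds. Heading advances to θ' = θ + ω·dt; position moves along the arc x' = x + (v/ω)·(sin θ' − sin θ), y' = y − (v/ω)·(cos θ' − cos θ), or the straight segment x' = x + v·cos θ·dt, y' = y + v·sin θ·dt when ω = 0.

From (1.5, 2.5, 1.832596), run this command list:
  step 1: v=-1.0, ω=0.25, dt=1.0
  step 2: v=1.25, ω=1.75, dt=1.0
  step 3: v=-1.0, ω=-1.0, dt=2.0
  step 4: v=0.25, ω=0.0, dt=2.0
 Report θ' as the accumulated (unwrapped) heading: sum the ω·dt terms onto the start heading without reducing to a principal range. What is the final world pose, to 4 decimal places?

(2.2721, 1.7481, 1.8326)

step 1: θ'=2.0826 (R=-4.0000) → pose (1.8762, 1.5763, 2.0826)
step 2: θ'=3.8326 (R=0.7143) → pose (0.7983, 1.7769, 3.8326)
step 3: θ'=1.8326 (R=1.0000) → pose (2.4015, 1.2651, 1.8326)
step 4: θ'=1.8326 (straight) → pose (2.2721, 1.7481, 1.8326)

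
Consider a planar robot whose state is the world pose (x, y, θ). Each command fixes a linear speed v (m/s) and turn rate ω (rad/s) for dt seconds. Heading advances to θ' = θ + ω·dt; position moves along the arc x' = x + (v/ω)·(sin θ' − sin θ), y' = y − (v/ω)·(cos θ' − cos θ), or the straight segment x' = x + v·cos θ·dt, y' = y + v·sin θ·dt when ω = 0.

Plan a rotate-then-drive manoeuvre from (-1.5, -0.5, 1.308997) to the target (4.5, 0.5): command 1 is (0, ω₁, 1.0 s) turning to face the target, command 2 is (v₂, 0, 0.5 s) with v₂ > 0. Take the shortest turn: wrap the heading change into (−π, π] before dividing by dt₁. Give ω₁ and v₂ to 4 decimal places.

heading to target = atan2(0.5−-0.5, 4.5−-1.5) = 0.1651
Δθ = wrap(0.1651 − 1.3090) = -1.1438; ω₁ = Δθ/dt₁ = -1.1438
distance = √((4.5−-1.5)² + (0.5−-0.5)²) = 6.0828; v₂ = distance/dt₂ = 12.1655

ω₁ = -1.1438, v₂ = 12.1655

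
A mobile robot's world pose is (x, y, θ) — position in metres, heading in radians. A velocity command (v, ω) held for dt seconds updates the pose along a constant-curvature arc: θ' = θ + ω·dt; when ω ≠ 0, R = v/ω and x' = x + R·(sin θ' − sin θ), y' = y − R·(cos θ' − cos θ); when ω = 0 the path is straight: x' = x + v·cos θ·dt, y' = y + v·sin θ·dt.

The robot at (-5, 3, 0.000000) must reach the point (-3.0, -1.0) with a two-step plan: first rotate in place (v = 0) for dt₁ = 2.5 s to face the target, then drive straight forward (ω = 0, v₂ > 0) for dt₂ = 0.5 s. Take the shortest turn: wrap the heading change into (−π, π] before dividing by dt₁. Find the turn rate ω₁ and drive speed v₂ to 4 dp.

ω₁ = -0.4429, v₂ = 8.9443

heading to target = atan2(-1−3, -3−-5) = -1.1071
Δθ = wrap(-1.1071 − 0.0000) = -1.1071; ω₁ = Δθ/dt₁ = -0.4429
distance = √((-3−-5)² + (-1−3)²) = 4.4721; v₂ = distance/dt₂ = 8.9443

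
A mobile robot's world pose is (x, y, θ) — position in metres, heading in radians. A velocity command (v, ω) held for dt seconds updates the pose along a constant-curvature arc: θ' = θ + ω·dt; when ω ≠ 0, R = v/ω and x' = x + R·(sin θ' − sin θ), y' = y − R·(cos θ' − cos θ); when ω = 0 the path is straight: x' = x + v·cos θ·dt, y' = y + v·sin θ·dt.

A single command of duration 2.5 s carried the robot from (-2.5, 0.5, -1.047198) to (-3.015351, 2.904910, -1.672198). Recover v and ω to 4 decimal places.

Δθ = -1.672198 − -1.047198 = -0.625000
ω = Δθ/dt = -0.625000/2.5 = -0.2500
R = −Δy/(cos θ' − cos θ) = 4.0000
v = R·ω = 4.0000·-0.2500 = -1.0000

v = -1.0000, ω = -0.2500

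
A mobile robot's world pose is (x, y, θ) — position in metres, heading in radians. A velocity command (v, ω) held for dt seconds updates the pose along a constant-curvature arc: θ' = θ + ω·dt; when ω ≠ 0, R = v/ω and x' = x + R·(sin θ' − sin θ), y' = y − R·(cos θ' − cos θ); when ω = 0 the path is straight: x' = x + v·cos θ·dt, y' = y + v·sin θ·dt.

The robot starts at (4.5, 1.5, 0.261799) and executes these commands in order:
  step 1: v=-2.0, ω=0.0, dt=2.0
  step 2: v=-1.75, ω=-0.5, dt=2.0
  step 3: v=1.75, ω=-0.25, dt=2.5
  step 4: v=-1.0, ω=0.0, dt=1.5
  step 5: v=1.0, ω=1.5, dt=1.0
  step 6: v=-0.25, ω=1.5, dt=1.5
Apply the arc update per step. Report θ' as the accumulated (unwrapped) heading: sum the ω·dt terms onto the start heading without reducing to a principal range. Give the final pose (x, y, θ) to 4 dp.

(-0.1433, -1.8202, 2.3868)

step 1: θ'=0.2618 (straight) → pose (0.6363, 0.4647, 0.2618)
step 2: θ'=-0.7382 (R=3.5000) → pose (-2.6249, 1.2566, -0.7382)
step 3: θ'=-1.3632 (R=-7.0000) → pose (-0.4859, -2.4784, -1.3632)
step 4: θ'=-1.3632 (straight) → pose (-0.7951, -1.0106, -1.3632)
step 5: θ'=0.1368 (R=0.6667) → pose (-0.0518, -1.5337, 0.1368)
step 6: θ'=2.3868 (R=-0.1667) → pose (-0.1433, -1.8202, 2.3868)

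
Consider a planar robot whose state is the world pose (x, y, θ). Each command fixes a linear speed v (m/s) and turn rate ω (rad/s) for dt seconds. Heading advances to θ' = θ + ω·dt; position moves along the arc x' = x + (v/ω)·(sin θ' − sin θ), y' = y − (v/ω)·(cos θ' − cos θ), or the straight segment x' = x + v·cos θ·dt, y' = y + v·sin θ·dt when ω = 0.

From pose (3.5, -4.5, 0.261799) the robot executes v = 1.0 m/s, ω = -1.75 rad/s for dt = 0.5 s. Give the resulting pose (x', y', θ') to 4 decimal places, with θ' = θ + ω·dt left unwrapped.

(3.9767, -4.5846, -0.6132)

θ' = 0.2618 + -1.75·0.5 = -0.6132
R = v/ω = 1.0/-1.75 = -0.5714
x' = 3.5 + -0.5714·(sin -0.6132 − sin 0.2618) = 3.9767
y' = -4.5 − -0.5714·(cos -0.6132 − cos 0.2618) = -4.5846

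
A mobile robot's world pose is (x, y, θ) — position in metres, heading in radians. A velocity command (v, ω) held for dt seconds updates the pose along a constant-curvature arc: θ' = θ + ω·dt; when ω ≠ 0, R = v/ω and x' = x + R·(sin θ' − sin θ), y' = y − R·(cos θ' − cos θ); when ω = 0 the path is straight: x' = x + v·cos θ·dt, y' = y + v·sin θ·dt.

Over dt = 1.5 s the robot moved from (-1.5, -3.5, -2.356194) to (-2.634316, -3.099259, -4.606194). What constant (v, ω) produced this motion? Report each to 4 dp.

Δθ = -4.606194 − -2.356194 = -2.250000
ω = Δθ/dt = -2.250000/1.5 = -1.5000
R = Δx/(sin θ' − sin θ) = -0.6667
v = R·ω = -0.6667·-1.5000 = 1.0000

v = 1.0000, ω = -1.5000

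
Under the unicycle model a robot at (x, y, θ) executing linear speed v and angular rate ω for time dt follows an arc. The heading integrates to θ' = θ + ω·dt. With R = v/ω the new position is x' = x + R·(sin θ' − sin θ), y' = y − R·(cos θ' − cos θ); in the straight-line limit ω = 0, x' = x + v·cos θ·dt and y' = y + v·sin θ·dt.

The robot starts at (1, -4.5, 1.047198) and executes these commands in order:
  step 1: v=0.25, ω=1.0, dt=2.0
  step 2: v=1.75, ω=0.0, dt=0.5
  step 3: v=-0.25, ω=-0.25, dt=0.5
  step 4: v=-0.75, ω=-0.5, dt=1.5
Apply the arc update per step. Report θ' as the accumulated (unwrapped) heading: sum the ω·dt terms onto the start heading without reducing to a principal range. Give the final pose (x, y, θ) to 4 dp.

(0.9697, -4.6785, 2.1722)

step 1: θ'=3.0472 (R=0.2500) → pose (0.8071, -4.1261, 3.0472)
step 2: θ'=3.0472 (straight) → pose (-0.0640, -4.0436, 3.0472)
step 3: θ'=2.9222 (R=1.0000) → pose (0.0593, -4.0632, 2.9222)
step 4: θ'=2.1722 (R=1.5000) → pose (0.9697, -4.6785, 2.1722)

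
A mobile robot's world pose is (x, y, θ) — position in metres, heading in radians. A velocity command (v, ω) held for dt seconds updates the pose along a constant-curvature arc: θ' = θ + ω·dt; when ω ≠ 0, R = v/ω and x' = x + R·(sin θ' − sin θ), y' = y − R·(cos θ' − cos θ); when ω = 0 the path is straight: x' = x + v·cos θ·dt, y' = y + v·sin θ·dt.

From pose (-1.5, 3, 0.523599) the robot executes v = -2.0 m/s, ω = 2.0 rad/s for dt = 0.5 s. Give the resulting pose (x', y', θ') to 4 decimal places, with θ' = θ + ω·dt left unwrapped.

θ' = 0.5236 + 2.0·0.5 = 1.5236
R = v/ω = -2.0/2.0 = -1.0000
x' = -1.5 + -1.0000·(sin 1.5236 − sin 0.5236) = -1.9989
y' = 3 − -1.0000·(cos 1.5236 − cos 0.5236) = 2.1812

(-1.9989, 2.1812, 1.5236)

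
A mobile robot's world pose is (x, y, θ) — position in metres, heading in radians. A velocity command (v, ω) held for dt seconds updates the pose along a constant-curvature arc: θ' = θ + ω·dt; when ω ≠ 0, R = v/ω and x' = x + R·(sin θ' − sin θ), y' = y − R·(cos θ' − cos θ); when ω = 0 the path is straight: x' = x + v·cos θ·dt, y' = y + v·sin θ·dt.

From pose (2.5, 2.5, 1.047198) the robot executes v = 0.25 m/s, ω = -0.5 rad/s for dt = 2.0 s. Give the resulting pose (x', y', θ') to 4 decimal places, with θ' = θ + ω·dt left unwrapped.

(2.9094, 2.7494, 0.0472)

θ' = 1.0472 + -0.5·2.0 = 0.0472
R = v/ω = 0.25/-0.5 = -0.5000
x' = 2.5 + -0.5000·(sin 0.0472 − sin 1.0472) = 2.9094
y' = 2.5 − -0.5000·(cos 0.0472 − cos 1.0472) = 2.7494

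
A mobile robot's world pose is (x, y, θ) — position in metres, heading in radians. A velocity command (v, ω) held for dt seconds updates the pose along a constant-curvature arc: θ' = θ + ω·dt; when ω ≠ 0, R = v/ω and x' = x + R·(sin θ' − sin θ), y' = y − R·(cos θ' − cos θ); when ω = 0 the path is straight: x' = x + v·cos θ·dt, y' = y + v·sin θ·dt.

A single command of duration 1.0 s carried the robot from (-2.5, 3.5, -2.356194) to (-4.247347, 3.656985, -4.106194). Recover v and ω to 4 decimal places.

v = 2.0000, ω = -1.7500

Δθ = -4.106194 − -2.356194 = -1.750000
ω = Δθ/dt = -1.750000/1.0 = -1.7500
R = Δx/(sin θ' − sin θ) = -1.1429
v = R·ω = -1.1429·-1.7500 = 2.0000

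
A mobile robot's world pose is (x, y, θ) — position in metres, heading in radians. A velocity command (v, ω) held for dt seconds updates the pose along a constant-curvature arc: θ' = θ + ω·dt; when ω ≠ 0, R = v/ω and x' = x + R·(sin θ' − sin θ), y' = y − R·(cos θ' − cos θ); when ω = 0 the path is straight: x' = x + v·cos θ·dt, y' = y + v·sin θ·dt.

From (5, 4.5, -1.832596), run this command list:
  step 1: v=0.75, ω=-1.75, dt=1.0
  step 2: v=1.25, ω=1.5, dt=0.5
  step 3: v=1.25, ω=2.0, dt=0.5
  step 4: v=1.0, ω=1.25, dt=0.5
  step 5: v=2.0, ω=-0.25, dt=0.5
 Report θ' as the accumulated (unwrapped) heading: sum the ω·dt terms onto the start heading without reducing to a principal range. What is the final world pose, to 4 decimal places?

(3.7013, 2.3842, -1.3326)

step 1: θ'=-3.5826 (R=-0.4286) → pose (4.4031, 4.2234, -3.5826)
step 2: θ'=-2.8326 (R=0.8333) → pose (3.7940, 4.2636, -2.8326)
step 3: θ'=-1.8326 (R=0.6250) → pose (3.3803, 3.8300, -1.8326)
step 4: θ'=-1.2076 (R=0.8000) → pose (3.4053, 3.3387, -1.2076)
step 5: θ'=-1.3326 (R=-8.0000) → pose (3.7013, 2.3842, -1.3326)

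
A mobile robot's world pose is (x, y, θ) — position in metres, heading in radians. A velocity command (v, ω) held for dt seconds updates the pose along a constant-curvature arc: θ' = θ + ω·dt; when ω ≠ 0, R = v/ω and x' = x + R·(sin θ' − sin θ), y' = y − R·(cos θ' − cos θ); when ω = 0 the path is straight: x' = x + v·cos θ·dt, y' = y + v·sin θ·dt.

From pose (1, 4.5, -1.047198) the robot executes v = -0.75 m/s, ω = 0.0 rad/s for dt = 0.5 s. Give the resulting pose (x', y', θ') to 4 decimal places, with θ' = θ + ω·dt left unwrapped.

θ' = -1.0472 + 0.0·0.5 = -1.0472
ω = 0 → straight: x' = 1 + -0.75·cos(-1.0472)·0.5 = 0.8125
y' = 4.5 + -0.75·sin(-1.0472)·0.5 = 4.8248

(0.8125, 4.8248, -1.0472)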